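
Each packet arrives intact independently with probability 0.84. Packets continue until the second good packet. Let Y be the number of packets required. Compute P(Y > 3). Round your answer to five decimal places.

0.06861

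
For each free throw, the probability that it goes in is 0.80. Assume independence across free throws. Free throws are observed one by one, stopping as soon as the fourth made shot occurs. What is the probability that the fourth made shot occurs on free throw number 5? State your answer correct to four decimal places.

0.3277

Y = trial on which the fourth success occurs; negative binomial, r=4, p=0.80.
P(Y=5) = C(4,3) · p^4 · (1−p)^1
= 4 · 0.4096 · 0.2 = 0.327680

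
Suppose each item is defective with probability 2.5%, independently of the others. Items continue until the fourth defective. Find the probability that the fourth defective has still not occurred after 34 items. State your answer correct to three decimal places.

0.990

Needing more than 34 items ⇔ fewer than 4 successes in the first 34. With X ~ Binomial(34, 0.025), P(Y > 34) = P(X ≤ 3).
  k=0: C(34,0)·0.025^0·0.975^34 = 0.42282
  k=1: C(34,1)·0.025^1·0.975^33 = 0.36861
  k=2: C(34,2)·0.025^2·0.975^32 = 0.15595
  k=3: C(34,3)·0.025^3·0.975^31 = 0.04265
P(X ≤ 3) = 0.99004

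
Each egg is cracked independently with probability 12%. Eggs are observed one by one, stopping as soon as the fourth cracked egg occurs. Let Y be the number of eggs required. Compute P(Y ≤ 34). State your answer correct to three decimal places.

Finishing within 34 eggs ⇔ at least 4 successes in the first 34. With X ~ Binomial(34, 0.12), P(Y ≤ 34) = 1 − P(X ≤ 3).
  k=0: C(34,0)·0.12^0·0.88^34 = 0.01295
  k=1: C(34,1)·0.12^1·0.88^33 = 0.06006
  k=2: C(34,2)·0.12^2·0.88^32 = 0.13514
  k=3: C(34,3)·0.12^3·0.88^31 = 0.19656
1 − 0.40471 = 0.59529

0.595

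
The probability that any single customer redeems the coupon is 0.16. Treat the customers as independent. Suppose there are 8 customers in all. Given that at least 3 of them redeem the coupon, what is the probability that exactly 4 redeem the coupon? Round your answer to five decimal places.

X ~ Binomial(8, 0.16). Want P(X=4 | X≥3) = P(X=4) / P(X≥3).
P(X=4) = C(8,4)·0.16^4·0.84^4 = 0.0228399
P(X≥3) = 1 − 0.2478759 − 0.3777156 − 0.2518104 = 0.1225980
Ratio = 0.0228399 / 0.1225980 = 0.1862995

0.18630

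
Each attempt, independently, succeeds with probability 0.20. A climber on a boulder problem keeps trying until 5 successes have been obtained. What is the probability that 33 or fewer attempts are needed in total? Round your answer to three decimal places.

0.818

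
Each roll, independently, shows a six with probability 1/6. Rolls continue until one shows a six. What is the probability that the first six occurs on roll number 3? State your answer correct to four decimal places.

0.1157

Geometric (trials to first success), p = 0.166667.
P(Y = 3) = (1−p)^2 · p = 0.69444 · 0.166667 = 0.115741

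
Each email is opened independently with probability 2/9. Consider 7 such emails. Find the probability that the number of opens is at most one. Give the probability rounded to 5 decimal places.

0.51655

X ~ Binomial(7, 0.222222); P(X ≤ 1) = Σ C(7,k) p^k (1−p)^(7−k) over k:
  k=0: C(7,0)·0.222222^0·0.777778^7 = 0.1721824
  k=1: C(7,1)·0.222222^1·0.777778^6 = 0.3443648
Total = 0.5165471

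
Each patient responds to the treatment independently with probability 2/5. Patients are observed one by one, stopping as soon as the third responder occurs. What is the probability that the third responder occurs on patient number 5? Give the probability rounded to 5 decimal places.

Y = trial on which the third success occurs; negative binomial, r=3, p=0.40.
P(Y=5) = C(4,2) · p^3 · (1−p)^2
= 6 · 0.064 · 0.36 = 0.1382400

0.13824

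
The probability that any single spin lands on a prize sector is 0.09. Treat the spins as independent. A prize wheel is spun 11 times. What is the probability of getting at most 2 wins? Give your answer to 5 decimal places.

0.93053

X ~ Binomial(11, 0.09); P(X ≤ 2) = Σ C(11,k) p^k (1−p)^(11−k) over k:
  k=0: C(11,0)·0.09^0·0.91^11 = 0.3543687
  k=1: C(11,1)·0.09^1·0.91^10 = 0.3855220
  k=2: C(11,2)·0.09^2·0.91^9 = 0.1906427
Total = 0.9305334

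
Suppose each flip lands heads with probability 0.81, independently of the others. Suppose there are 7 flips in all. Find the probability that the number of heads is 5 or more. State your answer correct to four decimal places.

X ~ Binomial(7, 0.81); P(X ≥ 5) = Σ C(7,k) p^k (1−p)^(7−k) over k:
  k=5: C(7,5)·0.81^5·0.19^2 = 0.264333
  k=6: C(7,6)·0.81^6·0.19^1 = 0.375631
  k=7: C(7,7)·0.81^7·0.19^0 = 0.228768
Total = 0.868732

0.8687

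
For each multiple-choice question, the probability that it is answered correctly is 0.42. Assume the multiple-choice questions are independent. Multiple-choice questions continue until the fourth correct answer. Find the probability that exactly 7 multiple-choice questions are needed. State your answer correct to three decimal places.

Y = trial on which the fourth success occurs; negative binomial, r=4, p=0.42.
P(Y=7) = C(6,3) · p^4 · (1−p)^3
= 20 · 0.031117 · 0.19511 = 0.12143

0.121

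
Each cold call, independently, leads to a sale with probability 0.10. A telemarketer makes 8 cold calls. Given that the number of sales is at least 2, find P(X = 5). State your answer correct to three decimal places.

0.002

X ~ Binomial(8, 0.10). Want P(X=5 | X≥2) = P(X=5) / P(X≥2).
P(X=5) = C(8,5)·0.10^5·0.90^3 = 0.00041
P(X≥2) = 1 − 0.43047 − 0.38264 = 0.18690
Ratio = 0.00041 / 0.18690 = 0.00218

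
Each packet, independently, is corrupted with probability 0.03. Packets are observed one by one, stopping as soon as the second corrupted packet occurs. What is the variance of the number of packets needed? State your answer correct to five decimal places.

Y = total packets until the second success; negative binomial with r=2, p=0.03.
Var(Y) = r(1−p)/p² = 2·0.97 / 0.03² = 2155.5555556

2155.55556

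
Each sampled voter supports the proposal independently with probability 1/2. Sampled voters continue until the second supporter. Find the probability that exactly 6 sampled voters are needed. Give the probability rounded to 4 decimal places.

Y = trial on which the second success occurs; negative binomial, r=2, p=0.50.
P(Y=6) = C(5,1) · p^2 · (1−p)^4
= 5 · 0.25 · 0.0625 = 0.078125

0.0781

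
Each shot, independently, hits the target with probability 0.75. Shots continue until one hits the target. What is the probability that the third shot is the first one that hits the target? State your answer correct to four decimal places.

0.0469

Geometric (trials to first success), p = 0.75.
P(Y = 3) = (1−p)^2 · p = 0.0625 · 0.75 = 0.046875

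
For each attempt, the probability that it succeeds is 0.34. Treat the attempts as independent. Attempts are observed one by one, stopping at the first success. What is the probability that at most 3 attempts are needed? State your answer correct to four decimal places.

0.7125

Y = number of attempts to the first success; geometric, p = 0.34.
P(Y ≤ 3) = 1 − (1−p)^3 = 1 − 0.287496 = 0.712504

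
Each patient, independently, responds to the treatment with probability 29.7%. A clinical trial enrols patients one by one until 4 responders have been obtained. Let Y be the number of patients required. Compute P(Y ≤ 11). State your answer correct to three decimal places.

0.422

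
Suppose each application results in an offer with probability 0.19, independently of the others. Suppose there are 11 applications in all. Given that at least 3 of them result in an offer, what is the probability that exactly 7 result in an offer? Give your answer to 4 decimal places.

0.0036

X ~ Binomial(11, 0.19). Want P(X=7 | X≥3) = P(X=7) / P(X≥3).
P(X=7) = C(11,7)·0.19^7·0.81^4 = 0.001270
P(X≥3) = 1 − 0.098477 − 0.254095 − 0.298013 = 0.349415
Ratio = 0.001270 / 0.349415 = 0.003634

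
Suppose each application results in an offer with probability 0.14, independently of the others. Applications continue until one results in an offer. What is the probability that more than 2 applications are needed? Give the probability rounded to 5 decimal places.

0.73960

Y = number of applications to the first success; geometric, p = 0.14.
P(Y > 2) = P(first 2 all fail) = (1−p)^2 = 0.7396000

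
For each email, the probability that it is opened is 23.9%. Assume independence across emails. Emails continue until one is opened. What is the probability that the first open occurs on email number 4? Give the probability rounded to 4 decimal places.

Geometric (trials to first success), p = 0.239.
P(Y = 4) = (1−p)^3 · p = 0.44071 · 0.239 = 0.105330

0.1053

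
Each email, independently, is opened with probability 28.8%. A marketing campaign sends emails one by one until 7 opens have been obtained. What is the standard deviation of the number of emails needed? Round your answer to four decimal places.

7.7517

Y = total emails until the seventh success; negative binomial with r=7, p=0.288.
SD(Y) = √[r(1−p)/p²] = √(60.088735) = 7.751692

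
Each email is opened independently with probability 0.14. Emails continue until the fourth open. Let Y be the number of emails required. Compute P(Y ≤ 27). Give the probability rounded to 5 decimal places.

Finishing within 27 emails ⇔ at least 4 successes in the first 27. With X ~ Binomial(27, 0.14), P(Y ≤ 27) = 1 − P(X ≤ 3).
  k=0: C(27,0)·0.14^0·0.86^27 = 0.0170396
  k=1: C(27,1)·0.14^1·0.86^26 = 0.0748948
  k=2: C(27,2)·0.14^2·0.86^25 = 0.1584982
  k=3: C(27,3)·0.14^3·0.86^24 = 0.2150170
1 − 0.4654496 = 0.5345504

0.53455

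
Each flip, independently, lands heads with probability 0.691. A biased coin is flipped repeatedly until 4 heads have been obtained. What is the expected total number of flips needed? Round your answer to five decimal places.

Y = total flips until the fourth success; negative binomial with r=4, p=0.691.
E[Y] = r / p = 4 / 0.691 = 5.7887120

5.78871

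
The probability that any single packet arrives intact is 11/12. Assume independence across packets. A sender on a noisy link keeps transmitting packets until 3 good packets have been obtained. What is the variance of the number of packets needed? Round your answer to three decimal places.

0.298

Y = total packets until the third success; negative binomial with r=3, p=0.916667.
Var(Y) = r(1−p)/p² = 3·0.083333 / 0.916667² = 0.29752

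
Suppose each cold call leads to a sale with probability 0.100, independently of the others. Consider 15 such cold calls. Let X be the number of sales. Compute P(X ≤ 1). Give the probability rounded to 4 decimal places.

X ~ Binomial(15, 0.10); P(X ≤ 1) = Σ C(15,k) p^k (1−p)^(15−k) over k:
  k=0: C(15,0)·0.10^0·0.90^15 = 0.205891
  k=1: C(15,1)·0.10^1·0.90^14 = 0.343152
Total = 0.549043

0.5490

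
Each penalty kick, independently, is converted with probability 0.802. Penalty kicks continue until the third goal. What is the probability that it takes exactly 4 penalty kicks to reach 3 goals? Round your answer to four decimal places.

0.3064

Y = trial on which the third success occurs; negative binomial, r=3, p=0.802.
P(Y=4) = C(3,2) · p^3 · (1−p)^1
= 3 · 0.51585 · 0.198 = 0.306415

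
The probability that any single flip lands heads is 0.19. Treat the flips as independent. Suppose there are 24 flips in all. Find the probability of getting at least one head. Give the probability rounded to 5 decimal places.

0.99364

P(at least one) = 1 − P(none) = 1 − (1 − 0.19)^24
= 1 − 0.0063627 = 0.9936373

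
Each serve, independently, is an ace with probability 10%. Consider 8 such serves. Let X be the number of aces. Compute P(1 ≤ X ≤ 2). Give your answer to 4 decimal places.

X ~ Binomial(8, 0.10); P(1 ≤ X ≤ 2) = Σ C(8,k) p^k (1−p)^(8−k) over k:
  k=1: C(8,1)·0.10^1·0.90^7 = 0.382638
  k=2: C(8,2)·0.10^2·0.90^6 = 0.148803
Total = 0.531441

0.5314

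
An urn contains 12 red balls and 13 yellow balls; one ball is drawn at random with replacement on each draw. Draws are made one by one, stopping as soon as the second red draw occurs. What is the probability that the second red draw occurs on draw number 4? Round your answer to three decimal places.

0.187

Y = trial on which the second success occurs; negative binomial, r=2, p=0.48.
P(Y=4) = C(3,1) · p^2 · (1−p)^2
= 3 · 0.2304 · 0.2704 = 0.18690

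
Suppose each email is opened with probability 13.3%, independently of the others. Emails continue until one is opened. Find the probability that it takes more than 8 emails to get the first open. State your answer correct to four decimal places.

Y = number of emails to the first success; geometric, p = 0.133.
P(Y > 8) = P(first 8 all fail) = (1−p)^8 = 0.319266

0.3193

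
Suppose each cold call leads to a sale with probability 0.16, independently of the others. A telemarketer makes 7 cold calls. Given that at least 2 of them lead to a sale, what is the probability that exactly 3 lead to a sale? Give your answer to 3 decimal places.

X ~ Binomial(7, 0.16). Want P(X=3 | X≥2) = P(X=3) / P(X≥2).
P(X=3) = C(7,3)·0.16^3·0.84^4 = 0.07137
P(X≥2) = 1 − 0.29509 − 0.39345 = 0.31146
Ratio = 0.07137 / 0.31146 = 0.22917

0.229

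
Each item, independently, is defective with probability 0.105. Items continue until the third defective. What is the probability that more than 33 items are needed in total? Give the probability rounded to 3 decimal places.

0.312

Needing more than 33 items ⇔ fewer than 3 successes in the first 33. With X ~ Binomial(33, 0.105), P(Y > 33) = P(X ≤ 2).
  k=0: C(33,0)·0.105^0·0.895^33 = 0.02571
  k=1: C(33,1)·0.105^1·0.895^32 = 0.09955
  k=2: C(33,2)·0.105^2·0.895^31 = 0.18686
P(X ≤ 2) = 0.31213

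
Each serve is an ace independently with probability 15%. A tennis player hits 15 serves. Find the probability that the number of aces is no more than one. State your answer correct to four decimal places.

0.3186

X ~ Binomial(15, 0.15); P(X ≤ 1) = Σ C(15,k) p^k (1−p)^(15−k) over k:
  k=0: C(15,0)·0.15^0·0.85^15 = 0.087354
  k=1: C(15,1)·0.15^1·0.85^14 = 0.231232
Total = 0.318586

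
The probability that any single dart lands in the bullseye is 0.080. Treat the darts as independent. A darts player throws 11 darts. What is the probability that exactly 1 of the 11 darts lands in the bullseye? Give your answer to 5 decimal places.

X ~ Binomial(n=11, p=0.08).
P(X=1) = C(11,1) · p^1 · (1−p)^10
= 11 · 0.08 · 0.43439 = 0.3822618

0.38226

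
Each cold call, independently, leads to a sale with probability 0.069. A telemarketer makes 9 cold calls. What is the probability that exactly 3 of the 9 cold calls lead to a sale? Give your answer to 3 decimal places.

0.018

X ~ Binomial(n=9, p=0.069).
P(X=3) = C(9,3) · p^3 · (1−p)^6
= 84 · 0.00032851 · 0.65118 = 0.01797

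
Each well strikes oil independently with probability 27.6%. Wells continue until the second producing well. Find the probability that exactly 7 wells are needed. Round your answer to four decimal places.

0.0909

Y = trial on which the second success occurs; negative binomial, r=2, p=0.276.
P(Y=7) = C(6,1) · p^2 · (1−p)^5
= 6 · 0.076176 · 0.19893 = 0.090921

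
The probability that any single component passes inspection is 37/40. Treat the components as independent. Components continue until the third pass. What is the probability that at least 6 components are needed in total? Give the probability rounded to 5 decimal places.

0.00376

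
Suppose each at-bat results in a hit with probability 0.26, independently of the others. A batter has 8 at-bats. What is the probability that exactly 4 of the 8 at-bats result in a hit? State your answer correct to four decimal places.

0.0959

X ~ Binomial(n=8, p=0.26).
P(X=4) = C(8,4) · p^4 · (1−p)^4
= 70 · 0.0045698 · 0.29987 = 0.095922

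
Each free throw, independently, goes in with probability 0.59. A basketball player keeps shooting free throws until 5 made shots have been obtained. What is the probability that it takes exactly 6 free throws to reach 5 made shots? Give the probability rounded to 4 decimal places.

Y = trial on which the fifth success occurs; negative binomial, r=5, p=0.59.
P(Y=6) = C(5,4) · p^5 · (1−p)^1
= 5 · 0.071492 · 0.41 = 0.146559

0.1466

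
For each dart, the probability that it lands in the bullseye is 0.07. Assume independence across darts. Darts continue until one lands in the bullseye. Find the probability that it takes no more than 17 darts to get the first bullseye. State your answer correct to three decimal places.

0.709

Y = number of darts to the first success; geometric, p = 0.07.
P(Y ≤ 17) = 1 − (1−p)^17 = 1 − 0.29121 = 0.70879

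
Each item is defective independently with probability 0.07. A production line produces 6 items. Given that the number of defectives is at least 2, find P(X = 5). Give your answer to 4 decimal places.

X ~ Binomial(6, 0.07). Want P(X=5 | X≥2) = P(X=5) / P(X≥2).
P(X=5) = C(6,5)·0.07^5·0.93^1 = 0.000009
P(X≥2) = 1 − 0.646990 − 0.292189 = 0.060821
Ratio = 0.000009 / 0.060821 = 0.000154

0.0002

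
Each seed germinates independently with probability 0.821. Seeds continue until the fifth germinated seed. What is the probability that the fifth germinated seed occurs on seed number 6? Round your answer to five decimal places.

0.33384

Y = trial on which the fifth success occurs; negative binomial, r=5, p=0.821.
P(Y=6) = C(5,4) · p^5 · (1−p)^1
= 5 · 0.37301 · 0.179 = 0.3338403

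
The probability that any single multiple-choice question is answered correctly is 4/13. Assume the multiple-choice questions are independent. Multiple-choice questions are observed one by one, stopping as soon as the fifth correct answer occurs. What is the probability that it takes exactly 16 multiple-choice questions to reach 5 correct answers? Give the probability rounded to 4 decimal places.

Y = trial on which the fifth success occurs; negative binomial, r=5, p=0.307692.
P(Y=16) = C(15,4) · p^5 · (1−p)^11
= 1365 · 0.0027579 · 0.01751 = 0.065918

0.0659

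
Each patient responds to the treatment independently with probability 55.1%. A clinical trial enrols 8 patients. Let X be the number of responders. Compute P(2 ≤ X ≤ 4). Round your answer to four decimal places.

X ~ Binomial(8, 0.551); P(2 ≤ X ≤ 4) = Σ C(8,k) p^k (1−p)^(8−k) over k:
  k=2: C(8,2)·0.551^2·0.449^6 = 0.069653
  k=3: C(8,3)·0.551^3·0.449^5 = 0.170952
  k=4: C(8,4)·0.551^4·0.449^4 = 0.262234
Total = 0.502840

0.5028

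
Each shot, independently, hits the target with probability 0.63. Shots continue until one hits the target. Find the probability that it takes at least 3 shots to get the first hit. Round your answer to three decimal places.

0.137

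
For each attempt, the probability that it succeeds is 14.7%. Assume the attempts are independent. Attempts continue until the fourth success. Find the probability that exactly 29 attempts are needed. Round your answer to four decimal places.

0.0287

Y = trial on which the fourth success occurs; negative binomial, r=4, p=0.147.
P(Y=29) = C(28,3) · p^4 · (1−p)^25
= 3276 · 0.00046695 · 0.018781 = 0.028730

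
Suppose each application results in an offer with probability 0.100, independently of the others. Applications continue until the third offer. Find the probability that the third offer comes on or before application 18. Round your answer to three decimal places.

Finishing within 18 applications ⇔ at least 3 successes in the first 18. With X ~ Binomial(18, 0.10), P(Y ≤ 18) = 1 − P(X ≤ 2).
  k=0: C(18,0)·0.10^0·0.90^18 = 0.15009
  k=1: C(18,1)·0.10^1·0.90^17 = 0.30019
  k=2: C(18,2)·0.10^2·0.90^16 = 0.28351
1 − 0.73380 = 0.26620

0.266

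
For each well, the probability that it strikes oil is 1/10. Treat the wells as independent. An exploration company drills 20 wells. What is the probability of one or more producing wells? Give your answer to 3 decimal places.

0.878

P(at least one) = 1 − P(none) = 1 − (1 − 0.10)^20
= 1 − 0.12158 = 0.87842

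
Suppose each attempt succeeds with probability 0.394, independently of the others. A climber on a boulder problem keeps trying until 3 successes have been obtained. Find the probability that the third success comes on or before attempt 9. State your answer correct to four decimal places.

0.7568

Finishing within 9 attempts ⇔ at least 3 successes in the first 9. With X ~ Binomial(9, 0.394), P(Y ≤ 9) = 1 − P(X ≤ 2).
  k=0: C(9,0)·0.394^0·0.606^9 = 0.011022
  k=1: C(9,1)·0.394^1·0.606^8 = 0.064494
  k=2: C(9,2)·0.394^2·0.606^7 = 0.167727
1 − 0.243243 = 0.756757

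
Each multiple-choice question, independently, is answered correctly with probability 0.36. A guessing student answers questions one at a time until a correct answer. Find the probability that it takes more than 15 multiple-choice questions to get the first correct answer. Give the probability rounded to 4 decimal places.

0.0012

Y = number of multiple-choice questions to the first success; geometric, p = 0.36.
P(Y > 15) = P(first 15 all fail) = (1−p)^15 = 0.001238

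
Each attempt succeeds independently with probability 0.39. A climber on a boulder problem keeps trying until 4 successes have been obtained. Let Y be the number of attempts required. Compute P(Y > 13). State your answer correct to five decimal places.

0.18772

Needing more than 13 attempts ⇔ fewer than 4 successes in the first 13. With X ~ Binomial(13, 0.39), P(Y > 13) = P(X ≤ 3).
  k=0: C(13,0)·0.39^0·0.61^13 = 0.0016192
  k=1: C(13,1)·0.39^1·0.61^12 = 0.0134575
  k=2: C(13,2)·0.39^2·0.61^11 = 0.0516240
  k=3: C(13,3)·0.39^3·0.61^10 = 0.1210203
P(X ≤ 3) = 0.1877210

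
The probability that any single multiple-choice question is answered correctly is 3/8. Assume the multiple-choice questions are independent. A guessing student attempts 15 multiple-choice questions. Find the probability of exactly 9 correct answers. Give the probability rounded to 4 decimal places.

X ~ Binomial(n=15, p=0.375).
P(X=9) = C(15,9) · p^9 · (1−p)^6
= 5005 · 0.00014665 · 0.059605 = 0.043749

0.0437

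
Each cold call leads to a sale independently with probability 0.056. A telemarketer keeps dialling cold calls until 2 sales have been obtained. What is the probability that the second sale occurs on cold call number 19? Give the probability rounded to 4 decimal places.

Y = trial on which the second success occurs; negative binomial, r=2, p=0.056.
P(Y=19) = C(18,1) · p^2 · (1−p)^17
= 18 · 0.003136 · 0.37543 = 0.021192

0.0212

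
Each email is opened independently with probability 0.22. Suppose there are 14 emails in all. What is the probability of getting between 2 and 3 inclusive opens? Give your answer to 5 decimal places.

0.47537

X ~ Binomial(14, 0.22); P(2 ≤ X ≤ 3) = Σ C(14,k) p^k (1−p)^(14−k) over k:
  k=2: C(14,2)·0.22^2·0.78^12 = 0.2233685
  k=3: C(14,3)·0.22^3·0.78^11 = 0.2520055
Total = 0.4753741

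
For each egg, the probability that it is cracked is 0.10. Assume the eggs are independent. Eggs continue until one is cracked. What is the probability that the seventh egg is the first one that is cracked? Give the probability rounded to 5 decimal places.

Geometric (trials to first success), p = 0.10.
P(Y = 7) = (1−p)^6 · p = 0.53144 · 0.10 = 0.0531441

0.05314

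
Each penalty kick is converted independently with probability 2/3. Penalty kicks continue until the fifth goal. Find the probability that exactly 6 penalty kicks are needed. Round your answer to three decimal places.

Y = trial on which the fifth success occurs; negative binomial, r=5, p=0.666667.
P(Y=6) = C(5,4) · p^5 · (1−p)^1
= 5 · 0.13169 · 0.33333 = 0.21948

0.219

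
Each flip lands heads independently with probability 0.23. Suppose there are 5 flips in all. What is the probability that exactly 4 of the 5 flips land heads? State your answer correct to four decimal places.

0.0108

X ~ Binomial(n=5, p=0.23).
P(X=4) = C(5,4) · p^4 · (1−p)^1
= 5 · 0.0027984 · 0.77 = 0.010774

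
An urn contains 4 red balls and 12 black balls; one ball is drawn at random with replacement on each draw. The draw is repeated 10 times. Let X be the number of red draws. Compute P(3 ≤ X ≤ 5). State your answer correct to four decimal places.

X ~ Binomial(10, 0.25); P(3 ≤ X ≤ 5) = Σ C(10,k) p^k (1−p)^(10−k) over k:
  k=3: C(10,3)·0.25^3·0.75^7 = 0.250282
  k=4: C(10,4)·0.25^4·0.75^6 = 0.145998
  k=5: C(10,5)·0.25^5·0.75^5 = 0.058399
Total = 0.454679

0.4547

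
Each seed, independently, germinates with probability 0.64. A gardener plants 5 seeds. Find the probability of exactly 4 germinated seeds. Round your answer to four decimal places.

X ~ Binomial(n=5, p=0.64).
P(X=4) = C(5,4) · p^4 · (1−p)^1
= 5 · 0.16777 · 0.36 = 0.301990

0.3020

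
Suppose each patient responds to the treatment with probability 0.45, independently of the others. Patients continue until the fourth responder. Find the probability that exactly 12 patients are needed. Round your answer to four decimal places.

0.0567

Y = trial on which the fourth success occurs; negative binomial, r=4, p=0.45.
P(Y=12) = C(11,3) · p^4 · (1−p)^8
= 165 · 0.041006 · 0.0083734 = 0.056655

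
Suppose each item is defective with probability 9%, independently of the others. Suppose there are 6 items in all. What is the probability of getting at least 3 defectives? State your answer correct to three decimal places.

0.012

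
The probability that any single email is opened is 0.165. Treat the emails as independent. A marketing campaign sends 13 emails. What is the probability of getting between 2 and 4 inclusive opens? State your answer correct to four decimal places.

0.6084

X ~ Binomial(13, 0.165); P(2 ≤ X ≤ 4) = Σ C(13,k) p^k (1−p)^(13−k) over k:
  k=2: C(13,2)·0.165^2·0.835^11 = 0.292155
  k=3: C(13,3)·0.165^3·0.835^10 = 0.211681
  k=4: C(13,4)·0.165^4·0.835^9 = 0.104573
Total = 0.608410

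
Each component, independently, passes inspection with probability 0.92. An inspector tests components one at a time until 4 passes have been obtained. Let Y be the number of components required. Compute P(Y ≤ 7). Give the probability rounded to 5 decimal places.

Finishing within 7 components ⇔ at least 4 successes in the first 7. With X ~ Binomial(7, 0.92), P(Y ≤ 7) = 1 − P(X ≤ 3).
  k=0: C(7,0)·0.92^0·0.08^7 = 0.0000000
  k=1: C(7,1)·0.92^1·0.08^6 = 0.0000017
  k=2: C(7,2)·0.92^2·0.08^5 = 0.0000582
  k=3: C(7,3)·0.92^3·0.08^4 = 0.0011163
1 − 0.0011763 = 0.9988237

0.99882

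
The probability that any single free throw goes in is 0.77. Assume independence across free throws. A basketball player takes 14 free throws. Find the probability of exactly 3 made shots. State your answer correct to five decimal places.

X ~ Binomial(n=14, p=0.77).
P(X=3) = C(14,3) · p^3 · (1−p)^11
= 364 · 0.45653 · 9.5281e-08 = 0.0000158

0.00002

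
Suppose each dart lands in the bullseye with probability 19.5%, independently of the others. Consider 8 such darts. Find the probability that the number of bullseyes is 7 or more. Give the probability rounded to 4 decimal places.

X ~ Binomial(8, 0.195); P(X ≥ 7) = Σ C(8,k) p^k (1−p)^(8−k) over k:
  k=7: C(8,7)·0.195^7·0.805^1 = 0.000069
  k=8: C(8,8)·0.195^8·0.805^0 = 0.000002
Total = 0.000071

0.0001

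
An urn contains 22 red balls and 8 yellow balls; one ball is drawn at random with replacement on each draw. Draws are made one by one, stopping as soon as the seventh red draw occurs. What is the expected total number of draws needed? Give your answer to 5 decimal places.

9.54545

Y = total draws until the seventh success; negative binomial with r=7, p=0.733333.
E[Y] = r / p = 7 / 0.733333 = 9.5454545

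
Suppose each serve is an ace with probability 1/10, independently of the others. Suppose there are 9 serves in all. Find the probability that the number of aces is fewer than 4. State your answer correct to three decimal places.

X ~ Binomial(9, 0.10); P(X ≤ 3) = Σ C(9,k) p^k (1−p)^(9−k) over k:
  k=0: C(9,0)·0.10^0·0.90^9 = 0.38742
  k=1: C(9,1)·0.10^1·0.90^8 = 0.38742
  k=2: C(9,2)·0.10^2·0.90^7 = 0.17219
  k=3: C(9,3)·0.10^3·0.90^6 = 0.04464
Total = 0.99167

0.992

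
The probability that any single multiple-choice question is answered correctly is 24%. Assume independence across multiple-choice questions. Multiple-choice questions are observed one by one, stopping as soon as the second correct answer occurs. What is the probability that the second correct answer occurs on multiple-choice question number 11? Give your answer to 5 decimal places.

Y = trial on which the second success occurs; negative binomial, r=2, p=0.24.
P(Y=11) = C(10,1) · p^2 · (1−p)^9
= 10 · 0.0576 · 0.084591 = 0.0487242

0.04872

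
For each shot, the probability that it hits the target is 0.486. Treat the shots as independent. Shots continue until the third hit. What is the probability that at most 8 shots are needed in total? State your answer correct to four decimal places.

Finishing within 8 shots ⇔ at least 3 successes in the first 8. With X ~ Binomial(8, 0.486), P(Y ≤ 8) = 1 − P(X ≤ 2).
  k=0: C(8,0)·0.486^0·0.514^8 = 0.004872
  k=1: C(8,1)·0.486^1·0.514^7 = 0.036853
  k=2: C(8,2)·0.486^2·0.514^6 = 0.121958
1 − 0.163682 = 0.836318

0.8363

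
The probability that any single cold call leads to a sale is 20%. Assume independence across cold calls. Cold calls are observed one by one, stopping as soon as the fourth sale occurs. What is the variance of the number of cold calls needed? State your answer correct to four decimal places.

Y = total cold calls until the fourth success; negative binomial with r=4, p=0.20.
Var(Y) = r(1−p)/p² = 4·0.80 / 0.20² = 80.000000

80.0000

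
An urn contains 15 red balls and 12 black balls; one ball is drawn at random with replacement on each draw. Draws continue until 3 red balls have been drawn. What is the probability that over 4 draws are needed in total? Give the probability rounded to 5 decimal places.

Needing more than 4 draws ⇔ fewer than 3 successes in the first 4. With X ~ Binomial(4, 0.555556), P(Y > 4) = P(X ≤ 2).
  k=0: C(4,0)·0.555556^0·0.444444^4 = 0.0390184
  k=1: C(4,1)·0.555556^1·0.444444^3 = 0.1950922
  k=2: C(4,2)·0.555556^2·0.444444^2 = 0.3657979
P(X ≤ 2) = 0.5999086

0.59991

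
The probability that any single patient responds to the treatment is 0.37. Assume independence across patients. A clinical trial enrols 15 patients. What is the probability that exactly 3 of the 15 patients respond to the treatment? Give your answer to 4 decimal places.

X ~ Binomial(n=15, p=0.37).
P(X=3) = C(15,3) · p^3 · (1−p)^12
= 455 · 0.050653 · 0.0039092 = 0.090096

0.0901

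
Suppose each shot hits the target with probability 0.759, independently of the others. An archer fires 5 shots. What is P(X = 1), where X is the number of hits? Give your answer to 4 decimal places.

X ~ Binomial(n=5, p=0.759).
P(X=1) = C(5,1) · p^1 · (1−p)^4
= 5 · 0.759 · 0.0033734 = 0.012802

0.0128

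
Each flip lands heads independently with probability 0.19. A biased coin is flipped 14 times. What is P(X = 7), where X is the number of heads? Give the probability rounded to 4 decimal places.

X ~ Binomial(n=14, p=0.19).
P(X=7) = C(14,7) · p^7 · (1−p)^7
= 3432 · 8.9387e-06 · 0.22877 = 0.007018

0.0070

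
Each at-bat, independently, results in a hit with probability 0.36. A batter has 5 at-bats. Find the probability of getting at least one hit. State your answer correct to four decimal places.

P(at least one) = 1 − P(none) = 1 − (1 − 0.36)^5
= 1 − 0.107374 = 0.892626

0.8926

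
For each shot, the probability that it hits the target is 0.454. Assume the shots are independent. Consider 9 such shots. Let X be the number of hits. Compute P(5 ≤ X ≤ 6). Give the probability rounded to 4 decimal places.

X ~ Binomial(9, 0.454); P(5 ≤ X ≤ 6) = Σ C(9,k) p^k (1−p)^(9−k) over k:
  k=5: C(9,5)·0.454^5·0.546^4 = 0.215983
  k=6: C(9,6)·0.454^6·0.546^3 = 0.119727
Total = 0.335710

0.3357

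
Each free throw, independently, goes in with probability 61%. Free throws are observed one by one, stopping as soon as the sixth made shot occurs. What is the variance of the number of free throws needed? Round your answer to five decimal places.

6.28863

Y = total free throws until the sixth success; negative binomial with r=6, p=0.61.
Var(Y) = r(1−p)/p² = 6·0.39 / 0.61² = 6.2886321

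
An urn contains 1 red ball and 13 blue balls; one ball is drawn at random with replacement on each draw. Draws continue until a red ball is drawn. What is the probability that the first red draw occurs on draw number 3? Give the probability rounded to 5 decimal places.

Geometric (trials to first success), p = 0.071429.
P(Y = 3) = (1−p)^2 · p = 0.86224 · 0.071429 = 0.0615889

0.06159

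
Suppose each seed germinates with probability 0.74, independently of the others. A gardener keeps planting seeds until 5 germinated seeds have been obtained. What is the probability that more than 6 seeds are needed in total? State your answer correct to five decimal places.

0.48963

Needing more than 6 seeds ⇔ fewer than 5 successes in the first 6. With X ~ Binomial(6, 0.74), P(Y > 6) = P(X ≤ 4).
  k=0: C(6,0)·0.74^0·0.26^6 = 0.0003089
  k=1: C(6,1)·0.74^1·0.26^5 = 0.0052753
  k=2: C(6,2)·0.74^2·0.26^4 = 0.0375360
  k=3: C(6,3)·0.74^3·0.26^3 = 0.1424443
  k=4: C(6,4)·0.74^4·0.26^2 = 0.3040639
P(X ≤ 4) = 0.4896285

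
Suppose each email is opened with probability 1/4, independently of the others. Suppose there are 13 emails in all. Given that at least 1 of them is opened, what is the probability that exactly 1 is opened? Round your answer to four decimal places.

0.1055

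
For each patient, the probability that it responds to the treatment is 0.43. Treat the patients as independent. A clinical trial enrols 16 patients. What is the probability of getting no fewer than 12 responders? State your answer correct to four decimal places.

X ~ Binomial(16, 0.43); P(X ≥ 12) = Σ C(16,k) p^k (1−p)^(16−k) over k:
  k=12: C(16,12)·0.43^12·0.57^4 = 0.007677
  k=13: C(16,13)·0.43^13·0.57^3 = 0.001782
  k=14: C(16,14)·0.43^14·0.57^2 = 0.000288
  k=15: C(16,15)·0.43^15·0.57^1 = 0.000029
  k=16: C(16,16)·0.43^16·0.57^0 = 0.000001
Total = 0.009777

0.0098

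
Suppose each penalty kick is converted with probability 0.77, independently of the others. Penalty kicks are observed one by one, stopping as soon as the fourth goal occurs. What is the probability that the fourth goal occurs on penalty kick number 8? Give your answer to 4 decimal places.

Y = trial on which the fourth success occurs; negative binomial, r=4, p=0.77.
P(Y=8) = C(7,3) · p^4 · (1−p)^4
= 35 · 0.35153 · 0.0027984 = 0.034430

0.0344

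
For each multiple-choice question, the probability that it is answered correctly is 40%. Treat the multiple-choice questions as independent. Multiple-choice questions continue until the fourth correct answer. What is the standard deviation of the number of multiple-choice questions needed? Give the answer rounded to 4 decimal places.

Y = total multiple-choice questions until the fourth success; negative binomial with r=4, p=0.40.
SD(Y) = √[r(1−p)/p²] = √(15.000000) = 3.872983

3.8730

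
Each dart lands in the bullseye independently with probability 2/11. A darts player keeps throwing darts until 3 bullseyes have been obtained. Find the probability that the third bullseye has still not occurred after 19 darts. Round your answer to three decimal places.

Needing more than 19 darts ⇔ fewer than 3 successes in the first 19. With X ~ Binomial(19, 0.181818), P(Y > 19) = P(X ≤ 2).
  k=0: C(19,0)·0.181818^0·0.818182^19 = 0.02209
  k=1: C(19,1)·0.181818^1·0.818182^18 = 0.09326
  k=2: C(19,2)·0.181818^2·0.818182^17 = 0.18652
P(X ≤ 2) = 0.30186

0.302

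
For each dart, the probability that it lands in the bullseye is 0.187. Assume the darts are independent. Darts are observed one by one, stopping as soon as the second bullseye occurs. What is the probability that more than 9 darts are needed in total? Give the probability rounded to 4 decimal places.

0.4764

Needing more than 9 darts ⇔ fewer than 2 successes in the first 9. With X ~ Binomial(9, 0.187), P(Y > 9) = P(X ≤ 1).
  k=0: C(9,0)·0.187^0·0.813^9 = 0.155173
  k=1: C(9,1)·0.187^1·0.813^8 = 0.321224
P(X ≤ 1) = 0.476397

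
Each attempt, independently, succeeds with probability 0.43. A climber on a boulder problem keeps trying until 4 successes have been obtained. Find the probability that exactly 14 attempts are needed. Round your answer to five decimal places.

Y = trial on which the fourth success occurs; negative binomial, r=4, p=0.43.
P(Y=14) = C(13,3) · p^4 · (1−p)^10
= 286 · 0.034188 · 0.0036203 = 0.0353988

0.03540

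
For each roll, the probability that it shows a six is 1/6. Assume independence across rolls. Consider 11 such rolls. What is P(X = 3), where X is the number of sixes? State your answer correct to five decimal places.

0.17766

X ~ Binomial(n=11, p=0.166667).
P(X=3) = C(11,3) · p^3 · (1−p)^8
= 165 · 0.0046296 · 0.23257 = 0.1776561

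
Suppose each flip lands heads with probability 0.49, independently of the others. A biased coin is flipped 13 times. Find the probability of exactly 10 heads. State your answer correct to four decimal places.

0.0303

X ~ Binomial(n=13, p=0.49).
P(X=10) = C(13,10) · p^10 · (1−p)^3
= 286 · 0.00079792 · 0.13265 = 0.030272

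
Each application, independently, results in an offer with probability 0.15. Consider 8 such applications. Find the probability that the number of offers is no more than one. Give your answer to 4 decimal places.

0.6572

X ~ Binomial(8, 0.15); P(X ≤ 1) = Σ C(8,k) p^k (1−p)^(8−k) over k:
  k=0: C(8,0)·0.15^0·0.85^8 = 0.272491
  k=1: C(8,1)·0.15^1·0.85^7 = 0.384693
Total = 0.657183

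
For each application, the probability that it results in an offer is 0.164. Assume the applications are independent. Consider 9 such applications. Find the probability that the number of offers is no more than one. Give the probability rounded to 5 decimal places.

0.55162

X ~ Binomial(9, 0.164); P(X ≤ 1) = Σ C(9,k) p^k (1−p)^(9−k) over k:
  k=0: C(9,0)·0.164^0·0.836^9 = 0.1994603
  k=1: C(9,1)·0.164^1·0.836^8 = 0.3521572
Total = 0.5516175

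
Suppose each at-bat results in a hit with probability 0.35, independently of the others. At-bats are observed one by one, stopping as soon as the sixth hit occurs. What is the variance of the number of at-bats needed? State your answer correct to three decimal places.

31.837

Y = total at-bats until the sixth success; negative binomial with r=6, p=0.35.
Var(Y) = r(1−p)/p² = 6·0.65 / 0.35² = 31.83673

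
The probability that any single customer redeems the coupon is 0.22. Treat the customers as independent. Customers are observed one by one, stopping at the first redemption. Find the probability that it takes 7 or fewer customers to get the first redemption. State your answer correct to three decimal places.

0.824

Y = number of customers to the first success; geometric, p = 0.22.
P(Y ≤ 7) = 1 − (1−p)^7 = 1 − 0.17566 = 0.82434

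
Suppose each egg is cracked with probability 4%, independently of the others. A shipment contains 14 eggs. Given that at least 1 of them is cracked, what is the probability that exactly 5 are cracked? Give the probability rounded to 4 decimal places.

0.0003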